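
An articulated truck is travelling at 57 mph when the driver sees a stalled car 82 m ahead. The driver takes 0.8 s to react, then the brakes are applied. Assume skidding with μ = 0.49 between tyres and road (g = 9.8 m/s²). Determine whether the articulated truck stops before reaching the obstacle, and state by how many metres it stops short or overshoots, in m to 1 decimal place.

57 mph × 0.44704 = 25.4813 m/s.
a = μg = 0.49 × 9.8 = 4.802 m/s².
Reaction distance = 25.4813 × 0.8 = 20.385 m.
Braking distance = v²/(2a) = 649.297 / 9.604 = 67.607 m.
Total stopping distance = 20.385 + 67.607 = 87.992 m, vs 82 m available — it cannot stop in time and overshoots by 87.992 − 82 = 5.992 m.

No — it overshoots by 6.0 m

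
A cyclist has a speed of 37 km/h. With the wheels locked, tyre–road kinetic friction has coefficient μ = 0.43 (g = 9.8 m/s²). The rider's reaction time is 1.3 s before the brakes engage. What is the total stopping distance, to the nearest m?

37 km/h ÷ 3.6 = 10.2778 m/s.
a = μg = 0.43 × 9.8 = 4.214 m/s².
Reaction distance = v·t_r = 10.2778 × 1.3 = 13.361 m.
Braking distance = v²/(2a) = 10.2778² / (2 × 4.214) = 105.633 / 8.428 = 12.534 m.
Total = 13.361 + 12.534 = 25.895 m.

Total stopping distance ≈ 26 m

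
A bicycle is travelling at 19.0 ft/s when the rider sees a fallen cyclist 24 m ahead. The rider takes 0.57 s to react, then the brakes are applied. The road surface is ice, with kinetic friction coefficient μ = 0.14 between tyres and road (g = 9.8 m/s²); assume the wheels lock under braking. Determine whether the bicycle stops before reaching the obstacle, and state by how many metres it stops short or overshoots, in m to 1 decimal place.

Yes — it stops 8.5 m short of the obstacle

19 ft/s × 0.3048 = 5.7912 m/s.
a = μg = 0.14 × 9.8 = 1.372 m/s².
Reaction distance = 5.7912 × 0.57 = 3.301 m.
Braking distance = v²/(2a) = 33.538 / 2.744 = 12.222 m.
Total stopping distance = 3.301 + 12.222 = 15.523 m, vs 24 m available — it stops with 24 − 15.523 = 8.477 m to spare.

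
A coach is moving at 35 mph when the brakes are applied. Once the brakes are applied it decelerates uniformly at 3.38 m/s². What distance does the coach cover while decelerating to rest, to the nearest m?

35 mph × 0.44704 = 15.6464 m/s.
Braking distance = v²/(2a) = 15.6464² / (2 × 3.380) = 244.810 / 6.760 = 36.214 m.

Braking distance ≈ 36 m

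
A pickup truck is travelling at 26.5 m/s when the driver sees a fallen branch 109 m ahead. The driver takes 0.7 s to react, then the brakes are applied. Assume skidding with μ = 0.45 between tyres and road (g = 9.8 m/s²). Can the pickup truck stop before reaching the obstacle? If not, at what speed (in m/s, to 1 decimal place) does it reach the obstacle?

a = μg = 0.45 × 9.8 = 4.410 m/s².
Reaction distance = 26.5000 × 0.7 = 18.550 m.
Braking distance = v²/(2a) = 702.250 / 8.820 = 79.620 m.
Total stopping distance = 18.550 + 79.620 = 98.170 m, vs 109 m available — it stops with 109 − 98.170 = 10.830 m to spare.

Yes — it stops about 10.8 m short of the obstacle, so it never reaches it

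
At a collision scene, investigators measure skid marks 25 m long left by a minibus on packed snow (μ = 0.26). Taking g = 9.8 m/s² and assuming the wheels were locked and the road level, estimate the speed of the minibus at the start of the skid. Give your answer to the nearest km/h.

Initial speed ≈ 41 km/h

Deceleration a = μg = 0.26 × 9.8 = 2.548 m/s².
v = √(2a·d) = √(2 × 2.548 × 25) = √127.400 = 11.2872 m/s.
= 11.2872 × 3.6 = 40.634 km/h.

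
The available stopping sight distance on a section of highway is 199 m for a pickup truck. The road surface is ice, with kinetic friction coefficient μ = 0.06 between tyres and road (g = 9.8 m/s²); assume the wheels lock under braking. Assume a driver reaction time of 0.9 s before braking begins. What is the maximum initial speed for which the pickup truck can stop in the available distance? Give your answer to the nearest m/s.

Maximum speed ≈ 15 m/s

a = μg = 0.06 × 9.8 = 0.588 m/s².
Stopping distance: v·t_r + v²/(2a) = 199 with t_r = 0.9 s and a = 0.588 m/s².
So v² + 1.058 v − 234.02 = 0.
Positive root: v = −a·t_r + √((a·t_r)² + 2a·d) = −0.529 + √(0.280 + 234.02) = 14.7779 m/s.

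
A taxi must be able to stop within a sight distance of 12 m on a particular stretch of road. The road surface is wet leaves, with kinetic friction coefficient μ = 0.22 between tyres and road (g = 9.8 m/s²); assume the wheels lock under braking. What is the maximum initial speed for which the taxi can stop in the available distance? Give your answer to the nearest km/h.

Maximum speed ≈ 26 km/h

a = μg = 0.22 × 9.8 = 2.156 m/s².
v²/(2a) = d ⇒ v = √(2 × 2.156 × 12) = √51.74 = 7.1931 m/s.
7.1931 m/s × 3.6 = 25.895 km/h.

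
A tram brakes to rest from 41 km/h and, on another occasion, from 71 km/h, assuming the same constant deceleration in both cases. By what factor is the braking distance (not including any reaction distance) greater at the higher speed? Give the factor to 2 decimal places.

Factor ≈ 3.00

Braking distance d = v²/(2a), so with a fixed, d ∝ v².
Factor = (71/41)² = 1.7317² = 2.9988.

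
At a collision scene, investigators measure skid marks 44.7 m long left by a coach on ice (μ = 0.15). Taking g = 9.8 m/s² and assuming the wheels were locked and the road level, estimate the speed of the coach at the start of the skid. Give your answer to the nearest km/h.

Initial speed ≈ 41 km/h

Deceleration a = μg = 0.15 × 9.8 = 1.470 m/s².
v = √(2a·d) = √(2 × 1.470 × 44.7) = √131.418 = 11.4638 m/s.
= 11.4638 × 3.6 = 41.270 km/h.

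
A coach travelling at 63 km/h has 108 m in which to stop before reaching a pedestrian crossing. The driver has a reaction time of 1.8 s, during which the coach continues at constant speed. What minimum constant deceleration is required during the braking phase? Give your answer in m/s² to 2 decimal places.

63 km/h ÷ 3.6 = 17.5000 m/s.
Distance covered during reaction = 17.5000 × 1.8 = 31.500 m.
Distance available for braking: 108 − 31.500 = 76.500 m.
v² = 2a·d ⇒ a = v²/(2d) = 17.5000² / (2 × 76.500) = 306.250 / 153.000 = 2.0016 m/s².

Required deceleration ≈ 2.00 m/s²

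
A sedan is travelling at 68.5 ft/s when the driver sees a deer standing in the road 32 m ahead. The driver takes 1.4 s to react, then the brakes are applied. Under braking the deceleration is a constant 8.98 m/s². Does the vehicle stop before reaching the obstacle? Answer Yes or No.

68.5 ft/s × 0.3048 = 20.8788 m/s.
Reaction distance = 20.8788 × 1.4 = 29.230 m.
Braking distance = v²/(2a) = 435.924 / 17.960 = 24.272 m.
Total stopping distance = 29.230 + 24.272 = 53.502 m, vs 32 m available — it cannot stop in time and overshoots by 53.502 − 32 = 21.502 m.

No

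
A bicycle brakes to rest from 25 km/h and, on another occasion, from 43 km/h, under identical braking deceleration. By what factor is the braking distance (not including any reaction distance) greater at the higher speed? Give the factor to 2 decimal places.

Braking distance d = v²/(2a), so with a fixed, d ∝ v².
Factor = (43/25)² = 1.7200² = 2.9584.

Factor ≈ 2.96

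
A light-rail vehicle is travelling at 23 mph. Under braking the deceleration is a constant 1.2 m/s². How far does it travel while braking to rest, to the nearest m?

23 mph × 0.44704 = 10.2819 m/s.
Braking distance = v²/(2a) = 10.2819² / (2 × 1.200) = 105.717 / 2.400 = 44.049 m.

Braking distance ≈ 44 m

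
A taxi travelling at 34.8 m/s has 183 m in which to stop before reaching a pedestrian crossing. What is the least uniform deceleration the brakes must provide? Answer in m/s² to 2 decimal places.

v² = 2a·d ⇒ a = v²/(2d) = 34.8000² / (2 × 183.000) = 1211.040 / 366.000 = 3.3089 m/s².

Required deceleration ≈ 3.31 m/s²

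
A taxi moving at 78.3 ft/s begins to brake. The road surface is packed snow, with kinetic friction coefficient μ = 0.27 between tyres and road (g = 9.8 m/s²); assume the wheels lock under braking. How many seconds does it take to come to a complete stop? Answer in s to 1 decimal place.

78.3 ft/s × 0.3048 = 23.8658 m/s.
a = μg = 0.27 × 9.8 = 2.646 m/s².
Braking time = v/a = 23.8658 / 2.646 = 9.020 s.

Braking time ≈ 9.0 s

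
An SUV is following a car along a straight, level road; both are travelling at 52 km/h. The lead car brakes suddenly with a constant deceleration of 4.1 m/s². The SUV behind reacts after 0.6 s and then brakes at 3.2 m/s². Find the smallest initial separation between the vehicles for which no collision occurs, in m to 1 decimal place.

Minimum gap ≈ 15.8 m

52 km/h ÷ 3.6 = 14.4444 m/s.
Leader travels v²/(2a_L) = 208.641 / 8.200 = 25.444 m before stopping.
Follower covers v·t_r = 14.4444 × 0.6 = 8.667 m while reacting, then v²/(2a_F) = 208.641 / 6.400 = 32.600 m while braking, for a total of 8.667 + 32.600 = 41.267 m.
Since a_F ≤ a_L and the follower starts braking later, the follower is never slower than the leader, so the closest approach is when both have stopped.
Minimum gap = 41.267 − 25.444 = 15.823 m.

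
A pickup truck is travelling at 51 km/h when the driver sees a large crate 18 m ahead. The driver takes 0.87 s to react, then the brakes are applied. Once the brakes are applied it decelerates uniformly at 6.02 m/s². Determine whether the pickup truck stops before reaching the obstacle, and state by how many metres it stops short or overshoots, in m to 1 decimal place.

No — it overshoots by 11.0 m

51 km/h ÷ 3.6 = 14.1667 m/s.
Reaction distance = 14.1667 × 0.87 = 12.325 m.
Braking distance = v²/(2a) = 200.695 / 12.040 = 16.669 m.
Total stopping distance = 12.325 + 16.669 = 28.994 m, vs 18 m available — it cannot stop in time and overshoots by 28.994 − 18 = 10.994 m.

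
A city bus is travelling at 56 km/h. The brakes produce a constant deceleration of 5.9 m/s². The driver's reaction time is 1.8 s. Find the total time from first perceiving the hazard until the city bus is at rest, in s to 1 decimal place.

56 km/h ÷ 3.6 = 15.5556 m/s.
Braking time = v/a = 15.5556 / 5.900 = 2.637 s.
Total = 1.8 + 2.637 = 4.437 s.

Total time ≈ 4.4 s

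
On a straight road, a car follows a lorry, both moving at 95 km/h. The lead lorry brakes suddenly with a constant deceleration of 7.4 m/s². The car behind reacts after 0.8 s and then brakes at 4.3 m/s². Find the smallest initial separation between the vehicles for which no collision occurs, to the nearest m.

Minimum gap ≈ 55 m

95 km/h ÷ 3.6 = 26.3889 m/s.
Leader travels v²/(2a_L) = 696.374 / 14.800 = 47.052 m before stopping.
Follower covers v·t_r = 26.3889 × 0.8 = 21.111 m while reacting, then v²/(2a_F) = 696.374 / 8.600 = 80.974 m while braking, for a total of 21.111 + 80.974 = 102.085 m.
Since a_F ≤ a_L and the follower starts braking later, the follower is never slower than the leader, so the closest approach is when both have stopped.
Minimum gap = 102.085 − 47.052 = 55.033 m.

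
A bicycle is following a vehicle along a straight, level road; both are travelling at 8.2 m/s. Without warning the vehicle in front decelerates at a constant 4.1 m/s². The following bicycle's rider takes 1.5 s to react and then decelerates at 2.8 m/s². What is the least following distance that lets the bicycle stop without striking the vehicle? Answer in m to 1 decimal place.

Minimum gap ≈ 16.1 m

Leader travels v²/(2a_L) = 67.240 / 8.200 = 8.200 m before stopping.
Follower covers v·t_r = 8.2000 × 1.5 = 12.300 m while reacting, then v²/(2a_F) = 67.240 / 5.600 = 12.007 m while braking, for a total of 12.300 + 12.007 = 24.307 m.
Since a_F ≤ a_L and the follower starts braking later, the follower is never slower than the leader, so the closest approach is when both have stopped.
Minimum gap = 24.307 − 8.200 = 16.107 m.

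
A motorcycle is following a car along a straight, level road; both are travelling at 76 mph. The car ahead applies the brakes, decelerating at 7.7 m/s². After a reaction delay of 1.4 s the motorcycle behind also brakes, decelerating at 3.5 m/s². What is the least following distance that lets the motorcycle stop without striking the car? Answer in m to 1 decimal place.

76 mph × 0.44704 = 33.9750 m/s.
Leader travels v²/(2a_L) = 1154.301 / 15.400 = 74.955 m before stopping.
Follower covers v·t_r = 33.9750 × 1.4 = 47.565 m while reacting, then v²/(2a_F) = 1154.301 / 7.000 = 164.900 m while braking, for a total of 47.565 + 164.900 = 212.465 m.
Since a_F ≤ a_L and the follower starts braking later, the follower is never slower than the leader, so the closest approach is when both have stopped.
Minimum gap = 212.465 − 74.955 = 137.510 m.

Minimum gap ≈ 137.5 m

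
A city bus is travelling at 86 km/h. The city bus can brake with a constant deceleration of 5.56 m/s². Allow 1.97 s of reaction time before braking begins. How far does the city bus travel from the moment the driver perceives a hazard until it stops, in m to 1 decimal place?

Total stopping distance ≈ 98.4 m

86 km/h ÷ 3.6 = 23.8889 m/s.
Reaction distance = v·t_r = 23.8889 × 1.97 = 47.061 m.
Braking distance = v²/(2a) = 23.8889² / (2 × 5.560) = 570.680 / 11.120 = 51.320 m.
Total = 47.061 + 51.320 = 98.381 m.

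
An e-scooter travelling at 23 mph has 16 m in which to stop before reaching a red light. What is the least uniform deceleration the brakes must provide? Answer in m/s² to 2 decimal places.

Required deceleration ≈ 3.30 m/s²

23 mph × 0.44704 = 10.2819 m/s.
v² = 2a·d ⇒ a = v²/(2d) = 10.2819² / (2 × 16.000) = 105.717 / 32.000 = 3.3037 m/s².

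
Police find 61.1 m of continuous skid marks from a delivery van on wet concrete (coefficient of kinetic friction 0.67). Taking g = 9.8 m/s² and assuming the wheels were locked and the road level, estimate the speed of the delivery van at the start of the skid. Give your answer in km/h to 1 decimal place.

Deceleration a = μg = 0.67 × 9.8 = 6.566 m/s².
v = √(2a·d) = √(2 × 6.566 × 61.1) = √802.365 = 28.3260 m/s.
= 28.3260 × 3.6 = 101.974 km/h.

Initial speed ≈ 102.0 km/h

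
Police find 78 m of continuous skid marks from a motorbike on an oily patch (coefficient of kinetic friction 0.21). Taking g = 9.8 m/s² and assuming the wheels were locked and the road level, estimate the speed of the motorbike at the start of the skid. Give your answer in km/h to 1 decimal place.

Initial speed ≈ 64.5 km/h

Deceleration a = μg = 0.21 × 9.8 = 2.058 m/s².
v = √(2a·d) = √(2 × 2.058 × 78) = √321.048 = 17.9178 m/s.
= 17.9178 × 3.6 = 64.504 km/h.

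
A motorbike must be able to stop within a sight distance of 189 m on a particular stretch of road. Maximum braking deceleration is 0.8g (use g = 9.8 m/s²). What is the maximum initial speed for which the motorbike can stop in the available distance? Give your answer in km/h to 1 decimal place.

a = 0.8 × 9.8 = 7.840 m/s².
v²/(2a) = d ⇒ v = √(2 × 7.840 × 189) = √2963.52 = 54.4382 m/s.
54.4382 m/s × 3.6 = 195.978 km/h.

Maximum speed ≈ 196.0 km/h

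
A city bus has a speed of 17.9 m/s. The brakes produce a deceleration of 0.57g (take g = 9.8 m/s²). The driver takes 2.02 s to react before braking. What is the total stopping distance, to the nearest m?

a = 0.57 × 9.8 = 5.586 m/s².
Reaction distance = v·t_r = 17.9000 × 2.02 = 36.158 m.
Braking distance = v²/(2a) = 17.9000² / (2 × 5.586) = 320.410 / 11.172 = 28.680 m.
Total = 36.158 + 28.680 = 64.838 m.

Total stopping distance ≈ 65 m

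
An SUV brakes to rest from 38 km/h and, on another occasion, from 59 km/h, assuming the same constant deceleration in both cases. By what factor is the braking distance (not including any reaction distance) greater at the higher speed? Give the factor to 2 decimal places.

Braking distance d = v²/(2a), so with a fixed, d ∝ v².
Factor = (59/38)² = 1.5526² = 2.4106.

Factor ≈ 2.41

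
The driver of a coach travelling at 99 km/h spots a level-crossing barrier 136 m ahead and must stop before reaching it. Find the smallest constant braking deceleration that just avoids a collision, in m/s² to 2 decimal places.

Required deceleration ≈ 2.78 m/s²

99 km/h ÷ 3.6 = 27.5000 m/s.
v² = 2a·d ⇒ a = v²/(2d) = 27.5000² / (2 × 136.000) = 756.250 / 272.000 = 2.7803 m/s².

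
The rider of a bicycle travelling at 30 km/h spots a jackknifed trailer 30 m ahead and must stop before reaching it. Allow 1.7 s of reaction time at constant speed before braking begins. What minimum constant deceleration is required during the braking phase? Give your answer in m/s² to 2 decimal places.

Required deceleration ≈ 2.19 m/s²

30 km/h ÷ 3.6 = 8.3333 m/s.
Distance covered during reaction = 8.3333 × 1.7 = 14.167 m.
Distance available for braking: 30 − 14.167 = 15.833 m.
v² = 2a·d ⇒ a = v²/(2d) = 8.3333² / (2 × 15.833) = 69.444 / 31.666 = 2.1930 m/s².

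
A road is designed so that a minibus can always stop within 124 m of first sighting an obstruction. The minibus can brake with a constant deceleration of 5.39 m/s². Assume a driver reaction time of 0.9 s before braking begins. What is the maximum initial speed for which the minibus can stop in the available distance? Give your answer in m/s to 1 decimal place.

Maximum speed ≈ 32.0 m/s

Stopping distance: v·t_r + v²/(2a) = 124 with t_r = 0.9 s and a = 5.390 m/s².
So v² + 9.702 v − 1336.72 = 0.
Positive root: v = −a·t_r + √((a·t_r)² + 2a·d) = −4.851 + √(23.532 + 1336.72) = 32.0306 m/s.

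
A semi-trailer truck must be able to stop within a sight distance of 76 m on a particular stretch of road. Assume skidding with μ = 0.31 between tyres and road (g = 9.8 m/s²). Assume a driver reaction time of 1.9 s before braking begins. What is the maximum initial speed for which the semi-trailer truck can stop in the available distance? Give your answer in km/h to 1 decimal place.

Maximum speed ≈ 59.3 km/h

a = μg = 0.31 × 9.8 = 3.038 m/s².
Stopping distance: v·t_r + v²/(2a) = 76 with t_r = 1.9 s and a = 3.038 m/s².
So v² + 11.544 v − 461.78 = 0.
Positive root: v = −a·t_r + √((a·t_r)² + 2a·d) = −5.772 + √(33.316 + 461.78) = 16.4788 m/s.
16.4788 m/s × 3.6 = 59.324 km/h.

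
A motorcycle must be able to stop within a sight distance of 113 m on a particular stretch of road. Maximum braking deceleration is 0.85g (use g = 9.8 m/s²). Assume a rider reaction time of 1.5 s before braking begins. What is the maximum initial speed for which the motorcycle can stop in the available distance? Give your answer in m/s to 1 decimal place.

a = 0.85 × 9.8 = 8.330 m/s².
Stopping distance: v·t_r + v²/(2a) = 113 with t_r = 1.5 s and a = 8.330 m/s².
So v² + 24.990 v − 1882.58 = 0.
Positive root: v = −a·t_r + √((a·t_r)² + 2a·d) = −12.495 + √(156.125 + 1882.58) = 32.6570 m/s.

Maximum speed ≈ 32.7 m/s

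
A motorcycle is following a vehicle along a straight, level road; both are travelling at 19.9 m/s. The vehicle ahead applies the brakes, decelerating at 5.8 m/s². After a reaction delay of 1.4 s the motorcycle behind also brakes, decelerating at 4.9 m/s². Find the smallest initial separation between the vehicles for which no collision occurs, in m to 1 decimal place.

Leader travels v²/(2a_L) = 396.010 / 11.600 = 34.139 m before stopping.
Follower covers v·t_r = 19.9000 × 1.4 = 27.860 m while reacting, then v²/(2a_F) = 396.010 / 9.800 = 40.409 m while braking, for a total of 27.860 + 40.409 = 68.269 m.
Since a_F ≤ a_L and the follower starts braking later, the follower is never slower than the leader, so the closest approach is when both have stopped.
Minimum gap = 68.269 − 34.139 = 34.130 m.

Minimum gap ≈ 34.1 m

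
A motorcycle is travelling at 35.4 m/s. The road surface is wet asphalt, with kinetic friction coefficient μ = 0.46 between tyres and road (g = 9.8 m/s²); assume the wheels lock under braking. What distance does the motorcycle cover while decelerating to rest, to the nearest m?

a = μg = 0.46 × 9.8 = 4.508 m/s².
Braking distance = v²/(2a) = 35.4000² / (2 × 4.508) = 1253.160 / 9.016 = 138.993 m.

Braking distance ≈ 139 m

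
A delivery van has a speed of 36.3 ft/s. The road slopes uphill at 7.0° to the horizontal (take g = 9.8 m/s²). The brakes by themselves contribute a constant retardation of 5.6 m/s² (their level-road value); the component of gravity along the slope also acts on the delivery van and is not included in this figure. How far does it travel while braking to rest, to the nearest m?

36.3 ft/s × 0.3048 = 11.0642 m/s.
Gravity along the uphill slope adds to the braking deceleration: a_eff = 5.600 + 9.8·sin 7.0° = 5.600 + 1.194 = 6.794 m/s².
Braking distance = v²/(2a) = 11.0642² / (2 × 6.794) = 122.417 / 13.588 = 9.009 m.

Braking distance ≈ 9 m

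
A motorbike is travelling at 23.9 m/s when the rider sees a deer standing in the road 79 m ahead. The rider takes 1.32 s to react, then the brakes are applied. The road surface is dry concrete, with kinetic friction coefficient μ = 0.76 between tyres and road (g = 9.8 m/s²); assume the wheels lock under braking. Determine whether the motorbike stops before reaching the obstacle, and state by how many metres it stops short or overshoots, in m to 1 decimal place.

a = μg = 0.76 × 9.8 = 7.448 m/s².
Reaction distance = 23.9000 × 1.32 = 31.548 m.
Braking distance = v²/(2a) = 571.210 / 14.896 = 38.347 m.
Total stopping distance = 31.548 + 38.347 = 69.895 m, vs 79 m available — it stops with 79 − 69.895 = 9.105 m to spare.

Yes — it stops 9.1 m short of the obstacle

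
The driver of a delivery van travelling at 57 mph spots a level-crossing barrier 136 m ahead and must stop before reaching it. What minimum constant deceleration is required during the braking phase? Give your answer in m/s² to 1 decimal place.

Required deceleration ≈ 2.4 m/s²

57 mph × 0.44704 = 25.4813 m/s.
v² = 2a·d ⇒ a = v²/(2d) = 25.4813² / (2 × 136.000) = 649.297 / 272.000 = 2.3871 m/s².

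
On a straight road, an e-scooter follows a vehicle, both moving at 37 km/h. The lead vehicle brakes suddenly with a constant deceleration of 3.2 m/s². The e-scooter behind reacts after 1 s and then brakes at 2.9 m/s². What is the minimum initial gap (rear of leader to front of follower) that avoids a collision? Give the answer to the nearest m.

Minimum gap ≈ 12 m

37 km/h ÷ 3.6 = 10.2778 m/s.
Leader travels v²/(2a_L) = 105.633 / 6.400 = 16.505 m before stopping.
Follower covers v·t_r = 10.2778 × 1 = 10.278 m while reacting, then v²/(2a_F) = 105.633 / 5.800 = 18.213 m while braking, for a total of 10.278 + 18.213 = 28.491 m.
Since a_F ≤ a_L and the follower starts braking later, the follower is never slower than the leader, so the closest approach is when both have stopped.
Minimum gap = 28.491 − 16.505 = 11.986 m.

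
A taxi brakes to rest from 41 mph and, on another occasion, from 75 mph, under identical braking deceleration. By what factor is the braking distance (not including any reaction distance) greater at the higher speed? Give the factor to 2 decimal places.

Factor ≈ 3.35

Braking distance d = v²/(2a), so with a fixed, d ∝ v².
Factor = (75/41)² = 1.8293² = 3.3463.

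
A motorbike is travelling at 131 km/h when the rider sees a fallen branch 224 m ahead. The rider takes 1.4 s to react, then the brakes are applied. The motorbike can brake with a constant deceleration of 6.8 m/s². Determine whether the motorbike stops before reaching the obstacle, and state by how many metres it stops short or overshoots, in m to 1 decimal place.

131 km/h ÷ 3.6 = 36.3889 m/s.
Reaction distance = 36.3889 × 1.4 = 50.944 m.
Braking distance = v²/(2a) = 1324.152 / 13.600 = 97.364 m.
Total stopping distance = 50.944 + 97.364 = 148.308 m, vs 224 m available — it stops with 224 − 148.308 = 75.692 m to spare.

Yes — it stops 75.7 m short of the obstacle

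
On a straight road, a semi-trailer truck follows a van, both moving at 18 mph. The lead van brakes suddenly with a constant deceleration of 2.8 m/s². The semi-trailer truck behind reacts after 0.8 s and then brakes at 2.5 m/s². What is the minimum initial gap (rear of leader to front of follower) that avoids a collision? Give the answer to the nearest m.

18 mph × 0.44704 = 8.0467 m/s.
Leader travels v²/(2a_L) = 64.749 / 5.600 = 11.562 m before stopping.
Follower covers v·t_r = 8.0467 × 0.8 = 6.437 m while reacting, then v²/(2a_F) = 64.749 / 5.000 = 12.950 m while braking, for a total of 6.437 + 12.950 = 19.387 m.
Since a_F ≤ a_L and the follower starts braking later, the follower is never slower than the leader, so the closest approach is when both have stopped.
Minimum gap = 19.387 − 11.562 = 7.825 m.

Minimum gap ≈ 8 m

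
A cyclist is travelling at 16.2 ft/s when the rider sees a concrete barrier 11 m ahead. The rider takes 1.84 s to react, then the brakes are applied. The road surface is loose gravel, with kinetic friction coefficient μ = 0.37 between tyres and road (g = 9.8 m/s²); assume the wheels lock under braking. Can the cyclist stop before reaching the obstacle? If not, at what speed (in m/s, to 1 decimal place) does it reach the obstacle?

No — it strikes the obstacle at 3.2 m/s

16.2 ft/s × 0.3048 = 4.9378 m/s.
a = μg = 0.37 × 9.8 = 3.626 m/s².
Reaction distance = 4.9378 × 1.84 = 9.086 m.
Braking distance needed to stop: v²/(2a) = 24.382 / 7.252 = 3.362 m, so total needed = 9.086 + 3.362 = 12.448 m > 11 m — it cannot stop.
Distance remaining when braking begins: 11 − 9.086 = 1.914 m.
v² = v₀² − 2a·d = 24.382 − 2 × 3.626 × 1.914 = 10.502 m²/s².
v = √10.502 = 3.241 m/s.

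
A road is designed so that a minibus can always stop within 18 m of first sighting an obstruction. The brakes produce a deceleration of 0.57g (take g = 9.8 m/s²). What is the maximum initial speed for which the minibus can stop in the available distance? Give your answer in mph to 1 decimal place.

Maximum speed ≈ 31.7 mph

a = 0.57 × 9.8 = 5.586 m/s².
v²/(2a) = d ⇒ v = √(2 × 5.586 × 18) = √201.10 = 14.1810 m/s.
14.1810 m/s ÷ 0.44704 = 31.722 mph.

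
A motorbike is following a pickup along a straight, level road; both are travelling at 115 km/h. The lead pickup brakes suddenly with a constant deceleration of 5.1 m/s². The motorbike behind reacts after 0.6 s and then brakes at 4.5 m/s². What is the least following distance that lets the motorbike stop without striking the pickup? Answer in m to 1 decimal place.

115 km/h ÷ 3.6 = 31.9444 m/s.
Leader travels v²/(2a_L) = 1020.445 / 10.200 = 100.044 m before stopping.
Follower covers v·t_r = 31.9444 × 0.6 = 19.167 m while reacting, then v²/(2a_F) = 1020.445 / 9.000 = 113.383 m while braking, for a total of 19.167 + 113.383 = 132.550 m.
Since a_F ≤ a_L and the follower starts braking later, the follower is never slower than the leader, so the closest approach is when both have stopped.
Minimum gap = 132.550 − 100.044 = 32.506 m.

Minimum gap ≈ 32.5 m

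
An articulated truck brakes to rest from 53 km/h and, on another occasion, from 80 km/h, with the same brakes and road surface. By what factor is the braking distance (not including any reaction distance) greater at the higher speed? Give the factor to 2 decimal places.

Braking distance d = v²/(2a), so with a fixed, d ∝ v².
Factor = (80/53)² = 1.5094² = 2.2783.

Factor ≈ 2.28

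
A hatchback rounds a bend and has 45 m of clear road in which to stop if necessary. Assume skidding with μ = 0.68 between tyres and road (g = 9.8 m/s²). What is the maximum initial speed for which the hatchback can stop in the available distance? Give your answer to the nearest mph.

a = μg = 0.68 × 9.8 = 6.664 m/s².
v²/(2a) = d ⇒ v = √(2 × 6.664 × 45) = √599.76 = 24.4900 m/s.
24.4900 m/s ÷ 0.44704 = 54.783 mph.

Maximum speed ≈ 55 mph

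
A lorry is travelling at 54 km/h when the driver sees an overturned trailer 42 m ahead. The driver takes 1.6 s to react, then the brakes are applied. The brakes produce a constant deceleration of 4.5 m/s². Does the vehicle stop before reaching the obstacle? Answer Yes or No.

54 km/h ÷ 3.6 = 15.0000 m/s.
Reaction distance = 15.0000 × 1.6 = 24.000 m.
Braking distance = v²/(2a) = 225.000 / 9.000 = 25.000 m.
Total stopping distance = 24.000 + 25.000 = 49.000 m, vs 42 m available — it cannot stop in time and overshoots by 49.000 − 42 = 7.000 m.

No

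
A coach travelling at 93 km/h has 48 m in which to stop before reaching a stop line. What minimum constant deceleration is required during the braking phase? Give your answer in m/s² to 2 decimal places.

Required deceleration ≈ 6.95 m/s²

93 km/h ÷ 3.6 = 25.8333 m/s.
v² = 2a·d ⇒ a = v²/(2d) = 25.8333² / (2 × 48.000) = 667.359 / 96.000 = 6.9517 m/s².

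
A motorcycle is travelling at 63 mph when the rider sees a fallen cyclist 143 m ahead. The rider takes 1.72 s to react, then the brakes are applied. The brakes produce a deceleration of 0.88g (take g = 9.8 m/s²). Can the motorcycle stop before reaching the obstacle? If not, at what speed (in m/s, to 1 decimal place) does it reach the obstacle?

Yes — it stops about 48.6 m short of the obstacle, so it never reaches it

63 mph × 0.44704 = 28.1635 m/s.
a = 0.88 × 9.8 = 8.624 m/s².
Reaction distance = 28.1635 × 1.72 = 48.441 m.
Braking distance = v²/(2a) = 793.183 / 17.248 = 45.987 m.
Total stopping distance = 48.441 + 45.987 = 94.428 m, vs 143 m available — it stops with 143 − 94.428 = 48.572 m to spare.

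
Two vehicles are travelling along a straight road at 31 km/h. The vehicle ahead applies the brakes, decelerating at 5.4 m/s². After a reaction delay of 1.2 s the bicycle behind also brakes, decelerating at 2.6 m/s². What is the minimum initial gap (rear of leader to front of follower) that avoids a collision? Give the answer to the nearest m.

Minimum gap ≈ 18 m

31 km/h ÷ 3.6 = 8.6111 m/s.
Leader travels v²/(2a_L) = 74.151 / 10.800 = 6.866 m before stopping.
Follower covers v·t_r = 8.6111 × 1.2 = 10.333 m while reacting, then v²/(2a_F) = 74.151 / 5.200 = 14.260 m while braking, for a total of 10.333 + 14.260 = 24.593 m.
Since a_F ≤ a_L and the follower starts braking later, the follower is never slower than the leader, so the closest approach is when both have stopped.
Minimum gap = 24.593 − 6.866 = 17.727 m.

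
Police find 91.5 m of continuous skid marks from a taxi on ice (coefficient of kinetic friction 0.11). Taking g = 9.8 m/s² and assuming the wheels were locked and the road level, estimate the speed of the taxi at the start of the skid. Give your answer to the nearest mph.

Initial speed ≈ 31 mph

Deceleration a = μg = 0.11 × 9.8 = 1.078 m/s².
v = √(2a·d) = √(2 × 1.078 × 91.5) = √197.274 = 14.0454 m/s.
= 14.0454 ÷ 0.44704 = 31.419 mph.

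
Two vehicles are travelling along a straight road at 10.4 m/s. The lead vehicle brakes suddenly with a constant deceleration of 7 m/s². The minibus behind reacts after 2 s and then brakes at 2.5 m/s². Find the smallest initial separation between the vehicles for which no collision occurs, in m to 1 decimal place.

Minimum gap ≈ 34.7 m

Leader travels v²/(2a_L) = 108.160 / 14.000 = 7.726 m before stopping.
Follower covers v·t_r = 10.4000 × 2 = 20.800 m while reacting, then v²/(2a_F) = 108.160 / 5.000 = 21.632 m while braking, for a total of 20.800 + 21.632 = 42.432 m.
Since a_F ≤ a_L and the follower starts braking later, the follower is never slower than the leader, so the closest approach is when both have stopped.
Minimum gap = 42.432 − 7.726 = 34.706 m.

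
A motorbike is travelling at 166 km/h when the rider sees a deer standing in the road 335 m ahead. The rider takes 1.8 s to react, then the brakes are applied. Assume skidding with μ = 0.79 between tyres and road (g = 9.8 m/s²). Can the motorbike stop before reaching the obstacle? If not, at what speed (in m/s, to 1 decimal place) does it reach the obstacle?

166 km/h ÷ 3.6 = 46.1111 m/s.
a = μg = 0.79 × 9.8 = 7.742 m/s².
Reaction distance = 46.1111 × 1.8 = 83.000 m.
Braking distance = v²/(2a) = 2126.234 / 15.484 = 137.318 m.
Total stopping distance = 83.000 + 137.318 = 220.318 m, vs 335 m available — it stops with 335 − 220.318 = 114.682 m to spare.

Yes — it stops about 114.7 m short of the obstacle, so it never reaches it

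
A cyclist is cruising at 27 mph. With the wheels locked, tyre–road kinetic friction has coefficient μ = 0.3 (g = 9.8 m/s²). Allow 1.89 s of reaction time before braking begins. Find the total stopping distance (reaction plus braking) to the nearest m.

27 mph × 0.44704 = 12.0701 m/s.
a = μg = 0.3 × 9.8 = 2.940 m/s².
Reaction distance = v·t_r = 12.0701 × 1.89 = 22.812 m.
Braking distance = v²/(2a) = 12.0701² / (2 × 2.940) = 145.687 / 5.880 = 24.777 m.
Total = 22.812 + 24.777 = 47.589 m.

Total stopping distance ≈ 48 m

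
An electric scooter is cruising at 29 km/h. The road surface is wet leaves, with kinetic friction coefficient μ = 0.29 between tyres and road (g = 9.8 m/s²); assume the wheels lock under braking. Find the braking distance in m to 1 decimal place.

Braking distance ≈ 11.4 m

29 km/h ÷ 3.6 = 8.0556 m/s.
a = μg = 0.29 × 9.8 = 2.842 m/s².
Braking distance = v²/(2a) = 8.0556² / (2 × 2.842) = 64.893 / 5.684 = 11.417 m.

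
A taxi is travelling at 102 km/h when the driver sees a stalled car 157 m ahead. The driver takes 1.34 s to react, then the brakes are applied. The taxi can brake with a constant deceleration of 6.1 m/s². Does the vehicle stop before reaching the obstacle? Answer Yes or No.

Yes

102 km/h ÷ 3.6 = 28.3333 m/s.
Reaction distance = 28.3333 × 1.34 = 37.967 m.
Braking distance = v²/(2a) = 802.776 / 12.200 = 65.801 m.
Total stopping distance = 37.967 + 65.801 = 103.768 m, vs 157 m available — it stops with 157 − 103.768 = 53.232 m to spare.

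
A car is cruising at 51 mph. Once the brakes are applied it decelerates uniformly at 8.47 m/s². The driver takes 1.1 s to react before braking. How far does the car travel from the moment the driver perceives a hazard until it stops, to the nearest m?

51 mph × 0.44704 = 22.7990 m/s.
Reaction distance = v·t_r = 22.7990 × 1.1 = 25.079 m.
Braking distance = v²/(2a) = 22.7990² / (2 × 8.470) = 519.794 / 16.940 = 30.684 m.
Total = 25.079 + 30.684 = 55.763 m.

Total stopping distance ≈ 56 m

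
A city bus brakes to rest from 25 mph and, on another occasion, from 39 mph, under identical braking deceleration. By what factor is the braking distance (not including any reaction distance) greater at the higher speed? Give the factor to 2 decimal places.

Braking distance d = v²/(2a), so with a fixed, d ∝ v².
Factor = (39/25)² = 1.5600² = 2.4336.

Factor ≈ 2.43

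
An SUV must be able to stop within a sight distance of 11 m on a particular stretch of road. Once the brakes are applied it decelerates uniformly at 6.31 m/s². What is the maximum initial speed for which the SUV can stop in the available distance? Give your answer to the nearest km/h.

Maximum speed ≈ 42 km/h

v²/(2a) = d ⇒ v = √(2 × 6.310 × 11) = √138.82 = 11.7822 m/s.
11.7822 m/s × 3.6 = 42.416 km/h.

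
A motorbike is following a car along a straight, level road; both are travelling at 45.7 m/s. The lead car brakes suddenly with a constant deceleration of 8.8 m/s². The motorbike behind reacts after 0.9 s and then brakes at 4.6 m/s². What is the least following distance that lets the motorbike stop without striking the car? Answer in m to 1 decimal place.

Minimum gap ≈ 149.5 m

Leader travels v²/(2a_L) = 2088.490 / 17.600 = 118.664 m before stopping.
Follower covers v·t_r = 45.7000 × 0.9 = 41.130 m while reacting, then v²/(2a_F) = 2088.490 / 9.200 = 227.010 m while braking, for a total of 41.130 + 227.010 = 268.140 m.
Since a_F ≤ a_L and the follower starts braking later, the follower is never slower than the leader, so the closest approach is when both have stopped.
Minimum gap = 268.140 − 118.664 = 149.476 m.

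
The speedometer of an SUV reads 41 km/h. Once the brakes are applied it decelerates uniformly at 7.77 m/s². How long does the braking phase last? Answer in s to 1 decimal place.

41 km/h ÷ 3.6 = 11.3889 m/s.
Braking time = v/a = 11.3889 / 7.770 = 1.466 s.

Braking time ≈ 1.5 s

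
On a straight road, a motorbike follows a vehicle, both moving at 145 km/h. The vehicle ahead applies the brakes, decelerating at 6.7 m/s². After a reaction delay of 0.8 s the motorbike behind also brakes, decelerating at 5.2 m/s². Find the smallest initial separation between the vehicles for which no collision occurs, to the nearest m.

145 km/h ÷ 3.6 = 40.2778 m/s.
Leader travels v²/(2a_L) = 1622.301 / 13.400 = 121.067 m before stopping.
Follower covers v·t_r = 40.2778 × 0.8 = 32.222 m while reacting, then v²/(2a_F) = 1622.301 / 10.400 = 155.990 m while braking, for a total of 32.222 + 155.990 = 188.212 m.
Since a_F ≤ a_L and the follower starts braking later, the follower is never slower than the leader, so the closest approach is when both have stopped.
Minimum gap = 188.212 − 121.067 = 67.145 m.

Minimum gap ≈ 67 m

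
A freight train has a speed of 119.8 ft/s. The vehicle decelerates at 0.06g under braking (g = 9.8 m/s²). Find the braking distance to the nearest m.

119.8 ft/s × 0.3048 = 36.5150 m/s.
a = 0.06 × 9.8 = 0.588 m/s².
Braking distance = v²/(2a) = 36.5150² / (2 × 0.588) = 1333.345 / 1.176 = 1133.797 m.

Braking distance ≈ 1134 m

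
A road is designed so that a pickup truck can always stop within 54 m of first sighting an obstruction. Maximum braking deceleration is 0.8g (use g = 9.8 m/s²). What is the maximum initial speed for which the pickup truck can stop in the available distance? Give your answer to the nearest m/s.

a = 0.8 × 9.8 = 7.840 m/s².
v²/(2a) = d ⇒ v = √(2 × 7.840 × 54) = √846.72 = 29.0985 m/s.

Maximum speed ≈ 29 m/s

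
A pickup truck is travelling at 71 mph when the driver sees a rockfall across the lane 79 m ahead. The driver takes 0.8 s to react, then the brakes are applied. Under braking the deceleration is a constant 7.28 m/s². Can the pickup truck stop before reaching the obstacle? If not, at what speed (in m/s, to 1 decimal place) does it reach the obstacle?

No — it strikes the obstacle at 15.1 m/s

71 mph × 0.44704 = 31.7398 m/s.
Reaction distance = 31.7398 × 0.8 = 25.392 m.
Braking distance needed to stop: v²/(2a) = 1007.415 / 14.560 = 69.191 m, so total needed = 25.392 + 69.191 = 94.583 m > 79 m — it cannot stop.
Distance remaining when braking begins: 79 − 25.392 = 53.608 m.
v² = v₀² − 2a·d = 1007.415 − 2 × 7.280 × 53.608 = 226.883 m²/s².
v = √226.883 = 15.063 m/s.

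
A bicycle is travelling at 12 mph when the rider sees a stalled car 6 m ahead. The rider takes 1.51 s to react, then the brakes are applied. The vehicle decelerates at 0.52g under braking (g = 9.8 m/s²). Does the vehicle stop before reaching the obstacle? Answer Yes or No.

12 mph × 0.44704 = 5.3645 m/s.
a = 0.52 × 9.8 = 5.096 m/s².
Reaction distance = 5.3645 × 1.51 = 8.100 m.
Braking distance = v²/(2a) = 28.778 / 10.192 = 2.824 m.
Total stopping distance = 8.100 + 2.824 = 10.924 m, vs 6 m available — it cannot stop in time and overshoots by 10.924 − 6 = 4.924 m.

No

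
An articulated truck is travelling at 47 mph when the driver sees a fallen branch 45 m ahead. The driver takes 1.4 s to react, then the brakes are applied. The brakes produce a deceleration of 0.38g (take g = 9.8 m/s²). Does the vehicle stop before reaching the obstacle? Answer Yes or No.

No

47 mph × 0.44704 = 21.0109 m/s.
a = 0.38 × 9.8 = 3.724 m/s².
Reaction distance = 21.0109 × 1.4 = 29.415 m.
Braking distance = v²/(2a) = 441.458 / 7.448 = 59.272 m.
Total stopping distance = 29.415 + 59.272 = 88.687 m, vs 45 m available — it cannot stop in time and overshoots by 88.687 − 45 = 43.687 m.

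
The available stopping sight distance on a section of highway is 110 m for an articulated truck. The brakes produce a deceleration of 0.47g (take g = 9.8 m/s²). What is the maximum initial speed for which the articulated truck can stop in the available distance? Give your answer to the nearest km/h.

Maximum speed ≈ 115 km/h

a = 0.47 × 9.8 = 4.606 m/s².
v²/(2a) = d ⇒ v = √(2 × 4.606 × 110) = √1013.32 = 31.8327 m/s.
31.8327 m/s × 3.6 = 114.598 km/h.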